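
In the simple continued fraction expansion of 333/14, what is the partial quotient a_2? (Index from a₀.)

333 = 23·14 + 11   →  a_0 = 23
14 = 1·11 + 3   →  a_1 = 1
11 = 3·3 + 2   →  a_2 = 3

3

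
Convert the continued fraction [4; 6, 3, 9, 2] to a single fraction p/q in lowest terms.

1551/373

Using pₖ = aₖpₖ₋₁ + pₖ₋₂ and qₖ = aₖqₖ₋₁ + qₖ₋₂:
  k=0: a=4, p=4, q=1
  k=1: a=6, p=25, q=6
  k=2: a=3, p=79, q=19
  k=3: a=9, p=736, q=177
  k=4: a=2, p=1551, q=373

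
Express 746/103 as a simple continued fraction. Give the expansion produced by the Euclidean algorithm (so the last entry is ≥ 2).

[7; 4, 8, 3]

746 = 7×103 + 25
103 = 4×25 + 3
25 = 8×3 + 1
3 = 3×1 + 0  (stop)
So 746/103 = [7; 4, 8, 3].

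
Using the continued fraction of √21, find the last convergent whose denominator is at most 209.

527/115

√21 = [4; 1, 1, 2, 1, 1, 8, …] (period length 6).
Convergents:
  p_0/q_0 = 4/1
  p_1/q_1 = 5/1
  p_2/q_2 = 9/2
  p_3/q_3 = 23/5
  p_4/q_4 = 32/7
  p_5/q_5 = 55/12
  p_6/q_6 = 472/103
  p_7/q_7 = 527/115
  p_8/q_8 = 999/218
q_7 = 115 ≤ 209 < 218 = q_8, so the answer is 527/115.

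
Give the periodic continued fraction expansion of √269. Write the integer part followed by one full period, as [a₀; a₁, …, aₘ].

[16; 2, 2, 32]

a₀ = ⌊√269⌋ = 16.
With m₀=0, d₀=1 and mₖ₊₁ = dₖaₖ − mₖ, dₖ₊₁ = (n − mₖ₊₁²)/dₖ, aₖ₊₁ = ⌊(a₀+mₖ₊₁)/dₖ₊₁⌋:
  k=1: m=16, d=13, a=2
  k=2: m=10, d=13, a=2
  k=3: m=16, d=1, a=32
d=1 and a=2a₀=32 at k=3, so the next step gives (m, d) = (16, 13) again — its k=1 value — and the period has length 3.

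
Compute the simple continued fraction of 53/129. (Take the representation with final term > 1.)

53 = 0·129 + 53
129 = 2·53 + 23
53 = 2·23 + 7
23 = 3·7 + 2
7 = 3·2 + 1
2 = 2·1 + 0  (stop)
So 53/129 = [0; 2, 2, 3, 3, 2].

[0; 2, 2, 3, 3, 2]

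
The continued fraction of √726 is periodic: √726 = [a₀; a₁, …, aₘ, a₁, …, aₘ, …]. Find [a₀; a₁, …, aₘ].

a₀ = ⌊√726⌋ = 26.

[26; 1, 16, 1, 52]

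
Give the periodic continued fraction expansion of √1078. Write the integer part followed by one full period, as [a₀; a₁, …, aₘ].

a₀ = ⌊√1078⌋ = 32.
With m₀=0, d₀=1 and mₖ₊₁ = dₖaₖ − mₖ, dₖ₊₁ = (n − mₖ₊₁²)/dₖ, aₖ₊₁ = ⌊(a₀+mₖ₊₁)/dₖ₊₁⌋:
  k=1: m=32, d=54, a=1
  k=2: m=22, d=11, a=4
  k=3: m=22, d=54, a=1
  k=4: m=32, d=1, a=64
d=1 and a=2a₀=64 at k=4, so the next step gives (m, d) = (32, 54) again — its k=1 value — and the period has length 4.

[32; 1, 4, 1, 64]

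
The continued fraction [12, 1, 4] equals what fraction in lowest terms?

64/5

Fold from the inside: start with 4/1.
  1 + 1/4 = 5/4
  12 + 4/5 = 64/5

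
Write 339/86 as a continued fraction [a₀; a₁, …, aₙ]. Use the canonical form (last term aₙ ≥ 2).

339 = 3*86 + 81
86 = 1*81 + 5
81 = 16*5 + 1
5 = 5*1 + 0  (stop)
So 339/86 = [3; 1, 16, 5].

[3; 1, 16, 5]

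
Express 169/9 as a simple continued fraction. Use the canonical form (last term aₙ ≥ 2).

[18; 1, 3, 2]

169 = 18·9 + 7
9 = 1·7 + 2
7 = 3·2 + 1
2 = 2·1 + 0  (stop)
So 169/9 = [18; 1, 3, 2].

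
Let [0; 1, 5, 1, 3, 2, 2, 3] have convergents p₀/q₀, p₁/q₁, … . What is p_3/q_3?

6/7

Using pₖ = aₖpₖ₋₁ + pₖ₋₂, qₖ = aₖqₖ₋₁ + qₖ₋₂ (with p₋₁=1, p₋₂=0, q₋₁=0, q₋₂=1):
  k=0: a=0, p=0, q=1
  k=1: a=1, p=1, q=1
  k=2: a=5, p=5, q=6
  k=3: a=1, p=6, q=7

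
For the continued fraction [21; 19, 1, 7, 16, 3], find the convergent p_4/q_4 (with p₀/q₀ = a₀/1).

Using pₖ = aₖpₖ₋₁ + pₖ₋₂, qₖ = aₖqₖ₋₁ + qₖ₋₂ (with p₋₁=1, p₋₂=0, q₋₁=0, q₋₂=1):
  k=0: a=21, p=21, q=1
  k=1: a=19, p=400, q=19
  k=2: a=1, p=421, q=20
  k=3: a=7, p=3347, q=159
  k=4: a=16, p=53973, q=2564

53973/2564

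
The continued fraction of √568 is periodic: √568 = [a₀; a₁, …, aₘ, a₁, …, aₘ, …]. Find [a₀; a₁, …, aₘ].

[23; 1, 4, 1, 46]

a₀ = ⌊√568⌋ = 23.
With m₀=0, d₀=1 and mₖ₊₁ = dₖaₖ − mₖ, dₖ₊₁ = (n − mₖ₊₁²)/dₖ, aₖ₊₁ = ⌊(a₀+mₖ₊₁)/dₖ₊₁⌋:
  k=1: m=23, d=39, a=1
  k=2: m=16, d=8, a=4
  k=3: m=16, d=39, a=1
  k=4: m=23, d=1, a=46
d=1 and a=2a₀=46 at k=4, so the next step gives (m, d) = (23, 39) again — its k=1 value — and the period has length 4.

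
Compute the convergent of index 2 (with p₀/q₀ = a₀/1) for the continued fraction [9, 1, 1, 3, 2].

19/2

Using pₖ = aₖpₖ₋₁ + pₖ₋₂, qₖ = aₖqₖ₋₁ + qₖ₋₂ (with p₋₁=1, p₋₂=0, q₋₁=0, q₋₂=1):
  k=0: a=9, p=9, q=1
  k=1: a=1, p=10, q=1
  k=2: a=1, p=19, q=2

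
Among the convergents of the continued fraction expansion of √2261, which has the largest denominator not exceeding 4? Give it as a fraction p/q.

√2261 = [47; 1, 1, 4, 1, 1, 94, …] (period length 6).
Convergents:
  p_0/q_0 = 47/1
  p_1/q_1 = 48/1
  p_2/q_2 = 95/2
  p_3/q_3 = 428/9
q_2 = 2 ≤ 4 < 9 = q_3, so the answer is 95/2.

95/2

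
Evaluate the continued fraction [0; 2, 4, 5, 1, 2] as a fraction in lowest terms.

71/159

Fold from the inside: start with 2/1.
  1 + 1/2 = 3/2
  5 + 2/3 = 17/3
  4 + 3/17 = 71/17
  2 + 17/71 = 159/71
  0 + 71/159 = 71/159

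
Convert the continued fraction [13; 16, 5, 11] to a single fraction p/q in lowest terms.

11847/907

Using pₖ = aₖpₖ₋₁ + pₖ₋₂ and qₖ = aₖqₖ₋₁ + qₖ₋₂:
  k=0: a=13, p=13, q=1
  k=1: a=16, p=209, q=16
  k=2: a=5, p=1058, q=81
  k=3: a=11, p=11847, q=907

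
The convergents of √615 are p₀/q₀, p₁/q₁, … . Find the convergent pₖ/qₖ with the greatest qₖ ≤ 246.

√615 = [24; 1, 3, 1, 48, …] (period length 4).
Convergents:
  p_0/q_0 = 24/1
  p_1/q_1 = 25/1
  p_2/q_2 = 99/4
  p_3/q_3 = 124/5
  p_4/q_4 = 6051/244
  p_5/q_5 = 6175/249
q_4 = 244 ≤ 246 < 249 = q_5, so the answer is 6051/244.

6051/244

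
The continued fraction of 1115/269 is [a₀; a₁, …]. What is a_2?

1

1115 = 4·269 + 39   →  a_0 = 4
269 = 6·39 + 35   →  a_1 = 6
39 = 1·35 + 4   →  a_2 = 1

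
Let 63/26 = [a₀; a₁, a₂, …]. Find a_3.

1

63 = 2·26 + 11   →  a_0 = 2
26 = 2·11 + 4   →  a_1 = 2
11 = 2·4 + 3   →  a_2 = 2
4 = 1·3 + 1   →  a_3 = 1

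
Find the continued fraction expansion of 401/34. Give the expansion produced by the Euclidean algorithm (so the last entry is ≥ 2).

401 = 11·34 + 27
34 = 1·27 + 7
27 = 3·7 + 6
7 = 1·6 + 1
6 = 6·1 + 0  (stop)
So 401/34 = [11; 1, 3, 1, 6].

[11; 1, 3, 1, 6]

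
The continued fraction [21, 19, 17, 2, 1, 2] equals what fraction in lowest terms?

55768/2649

Using pₖ = aₖpₖ₋₁ + pₖ₋₂ and qₖ = aₖqₖ₋₁ + qₖ₋₂:
  k=0: a=21, p=21, q=1
  k=1: a=19, p=400, q=19
  k=2: a=17, p=6821, q=324
  k=3: a=2, p=14042, q=667
  k=4: a=1, p=20863, q=991
  k=5: a=2, p=55768, q=2649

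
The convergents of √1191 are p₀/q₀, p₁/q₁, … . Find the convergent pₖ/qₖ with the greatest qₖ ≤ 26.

√1191 = [34; 1, 1, 22, 1, 1, 68, …] (period length 6).
Convergents:
  p_0/q_0 = 34/1
  p_1/q_1 = 35/1
  p_2/q_2 = 69/2
  p_3/q_3 = 1553/45
q_2 = 2 ≤ 26 < 45 = q_3, so the answer is 69/2.

69/2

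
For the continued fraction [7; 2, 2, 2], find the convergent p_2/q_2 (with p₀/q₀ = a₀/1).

37/5

Using pₖ = aₖpₖ₋₁ + pₖ₋₂, qₖ = aₖqₖ₋₁ + qₖ₋₂ (with p₋₁=1, p₋₂=0, q₋₁=0, q₋₂=1):
  k=0: a=7, p=7, q=1
  k=1: a=2, p=15, q=2
  k=2: a=2, p=37, q=5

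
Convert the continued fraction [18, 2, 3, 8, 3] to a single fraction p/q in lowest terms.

3336/181

Using pₖ = aₖpₖ₋₁ + pₖ₋₂ and qₖ = aₖqₖ₋₁ + qₖ₋₂:
  k=0: a=18, p=18, q=1
  k=1: a=2, p=37, q=2
  k=2: a=3, p=129, q=7
  k=3: a=8, p=1069, q=58
  k=4: a=3, p=3336, q=181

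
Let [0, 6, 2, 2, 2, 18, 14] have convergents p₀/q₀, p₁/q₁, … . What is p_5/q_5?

Using pₖ = aₖpₖ₋₁ + pₖ₋₂, qₖ = aₖqₖ₋₁ + qₖ₋₂ (with p₋₁=1, p₋₂=0, q₋₁=0, q₋₂=1):
  k=0: a=0, p=0, q=1
  k=1: a=6, p=1, q=6
  k=2: a=2, p=2, q=13
  k=3: a=2, p=5, q=32
  k=4: a=2, p=12, q=77
  k=5: a=18, p=221, q=1418

221/1418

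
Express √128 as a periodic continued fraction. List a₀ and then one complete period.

[11; 3, 5, 3, 22]

a₀ = ⌊√128⌋ = 11.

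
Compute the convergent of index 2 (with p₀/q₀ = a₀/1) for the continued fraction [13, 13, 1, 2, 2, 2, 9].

183/14

Using pₖ = aₖpₖ₋₁ + pₖ₋₂, qₖ = aₖqₖ₋₁ + qₖ₋₂ (with p₋₁=1, p₋₂=0, q₋₁=0, q₋₂=1):
  k=0: a=13, p=13, q=1
  k=1: a=13, p=170, q=13
  k=2: a=1, p=183, q=14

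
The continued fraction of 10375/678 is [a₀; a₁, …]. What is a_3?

3

10375 = 15·678 + 205   →  a_0 = 15
678 = 3·205 + 63   →  a_1 = 3
205 = 3·63 + 16   →  a_2 = 3
63 = 3·16 + 15   →  a_3 = 3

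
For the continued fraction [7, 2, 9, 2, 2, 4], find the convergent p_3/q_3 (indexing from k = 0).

Using pₖ = aₖpₖ₋₁ + pₖ₋₂, qₖ = aₖqₖ₋₁ + qₖ₋₂ (with p₋₁=1, p₋₂=0, q₋₁=0, q₋₂=1):
  k=0: a=7, p=7, q=1
  k=1: a=2, p=15, q=2
  k=2: a=9, p=142, q=19
  k=3: a=2, p=299, q=40

299/40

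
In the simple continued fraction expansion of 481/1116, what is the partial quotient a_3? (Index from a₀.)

481 = 0·1116 + 481   →  a_0 = 0
1116 = 2·481 + 154   →  a_1 = 2
481 = 3·154 + 19   →  a_2 = 3
154 = 8·19 + 2   →  a_3 = 8

8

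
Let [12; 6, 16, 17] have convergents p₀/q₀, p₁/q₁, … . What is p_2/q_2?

1180/97

Using pₖ = aₖpₖ₋₁ + pₖ₋₂, qₖ = aₖqₖ₋₁ + qₖ₋₂ (with p₋₁=1, p₋₂=0, q₋₁=0, q₋₂=1):
  k=0: a=12, p=12, q=1
  k=1: a=6, p=73, q=6
  k=2: a=16, p=1180, q=97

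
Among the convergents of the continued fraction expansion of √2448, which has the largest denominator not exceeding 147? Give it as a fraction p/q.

2177/44

√2448 = [49; 2, 10, 2, 98, …] (period length 4).
Convergents:
  p_0/q_0 = 49/1
  p_1/q_1 = 99/2
  p_2/q_2 = 1039/21
  p_3/q_3 = 2177/44
  p_4/q_4 = 214385/4333
q_3 = 44 ≤ 147 < 4333 = q_4, so the answer is 2177/44.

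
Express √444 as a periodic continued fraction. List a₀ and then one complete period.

a₀ = ⌊√444⌋ = 21.

[21; 14, 42]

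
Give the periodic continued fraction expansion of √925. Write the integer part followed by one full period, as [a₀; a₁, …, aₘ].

a₀ = ⌊√925⌋ = 30.
With m₀=0, d₀=1 and mₖ₊₁ = dₖaₖ − mₖ, dₖ₊₁ = (n − mₖ₊₁²)/dₖ, aₖ₊₁ = ⌊(a₀+mₖ₊₁)/dₖ₊₁⌋:
  k=1: m=30, d=25, a=2
  k=2: m=20, d=21, a=2
  k=3: m=22, d=21, a=2
  k=4: m=20, d=25, a=2
  k=5: m=30, d=1, a=60
d=1 and a=2a₀=60 at k=5, so the next step gives (m, d) = (30, 25) again — its k=1 value — and the period has length 5.

[30; 2, 2, 2, 2, 60]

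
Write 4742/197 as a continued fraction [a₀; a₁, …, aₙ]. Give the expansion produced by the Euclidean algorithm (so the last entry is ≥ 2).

[24; 14, 14]

4742 = 24*197 + 14
197 = 14*14 + 1
14 = 14*1 + 0  (stop)
So 4742/197 = [24; 14, 14].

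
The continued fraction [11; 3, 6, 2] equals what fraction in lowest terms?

Using pₖ = aₖpₖ₋₁ + pₖ₋₂ and qₖ = aₖqₖ₋₁ + qₖ₋₂:
  k=0: a=11, p=11, q=1
  k=1: a=3, p=34, q=3
  k=2: a=6, p=215, q=19
  k=3: a=2, p=464, q=41

464/41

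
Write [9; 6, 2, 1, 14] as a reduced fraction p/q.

Using pₖ = aₖpₖ₋₁ + pₖ₋₂ and qₖ = aₖqₖ₋₁ + qₖ₋₂:
  k=0: a=9, p=9, q=1
  k=1: a=6, p=55, q=6
  k=2: a=2, p=119, q=13
  k=3: a=1, p=174, q=19
  k=4: a=14, p=2555, q=279

2555/279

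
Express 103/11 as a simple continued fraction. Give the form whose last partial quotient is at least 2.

[9; 2, 1, 3]

103 = 9*11 + 4
11 = 2*4 + 3
4 = 1*3 + 1
3 = 3*1 + 0  (stop)
So 103/11 = [9; 2, 1, 3].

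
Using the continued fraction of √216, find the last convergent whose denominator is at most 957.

√216 = [14; 1, 2, 3, 2, 1, 28, …] (period length 6).
Convergents:
  p_0/q_0 = 14/1
  p_1/q_1 = 15/1
  p_2/q_2 = 44/3
  p_3/q_3 = 147/10
  p_4/q_4 = 338/23
  p_5/q_5 = 485/33
  p_6/q_6 = 13918/947
  p_7/q_7 = 14403/980
q_6 = 947 ≤ 957 < 980 = q_7, so the answer is 13918/947.

13918/947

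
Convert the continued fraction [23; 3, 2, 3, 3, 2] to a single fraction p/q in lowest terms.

4239/182

Fold from the inside: start with 2/1.
  3 + 1/2 = 7/2
  3 + 2/7 = 23/7
  2 + 7/23 = 53/23
  3 + 23/53 = 182/53
  23 + 53/182 = 4239/182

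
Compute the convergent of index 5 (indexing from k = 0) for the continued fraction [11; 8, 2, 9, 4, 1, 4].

9139/822

Using pₖ = aₖpₖ₋₁ + pₖ₋₂, qₖ = aₖqₖ₋₁ + qₖ₋₂ (with p₋₁=1, p₋₂=0, q₋₁=0, q₋₂=1):
  k=0: a=11, p=11, q=1
  k=1: a=8, p=89, q=8
  k=2: a=2, p=189, q=17
  k=3: a=9, p=1790, q=161
  k=4: a=4, p=7349, q=661
  k=5: a=1, p=9139, q=822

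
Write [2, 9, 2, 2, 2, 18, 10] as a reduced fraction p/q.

44068/20923

Using pₖ = aₖpₖ₋₁ + pₖ₋₂ and qₖ = aₖqₖ₋₁ + qₖ₋₂:
  k=0: a=2, p=2, q=1
  k=1: a=9, p=19, q=9
  k=2: a=2, p=40, q=19
  k=3: a=2, p=99, q=47
  k=4: a=2, p=238, q=113
  k=5: a=18, p=4383, q=2081
  k=6: a=10, p=44068, q=20923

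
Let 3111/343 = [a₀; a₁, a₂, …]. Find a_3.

2

3111 = 9·343 + 24   →  a_0 = 9
343 = 14·24 + 7   →  a_1 = 14
24 = 3·7 + 3   →  a_2 = 3
7 = 2·3 + 1   →  a_3 = 2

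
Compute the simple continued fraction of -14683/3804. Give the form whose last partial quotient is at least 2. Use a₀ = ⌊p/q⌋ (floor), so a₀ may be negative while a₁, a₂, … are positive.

-14683 = -4*3804 + 533
3804 = 7*533 + 73
533 = 7*73 + 22
73 = 3*22 + 7
22 = 3*7 + 1
7 = 7*1 + 0  (stop)
So -14683/3804 = [-4; 7, 7, 3, 3, 7].

[-4; 7, 7, 3, 3, 7]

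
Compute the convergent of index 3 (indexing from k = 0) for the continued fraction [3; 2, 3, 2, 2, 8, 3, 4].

55/16

Using pₖ = aₖpₖ₋₁ + pₖ₋₂, qₖ = aₖqₖ₋₁ + qₖ₋₂ (with p₋₁=1, p₋₂=0, q₋₁=0, q₋₂=1):
  k=0: a=3, p=3, q=1
  k=1: a=2, p=7, q=2
  k=2: a=3, p=24, q=7
  k=3: a=2, p=55, q=16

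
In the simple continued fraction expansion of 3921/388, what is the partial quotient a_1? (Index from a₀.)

9

3921 = 10·388 + 41   →  a_0 = 10
388 = 9·41 + 19   →  a_1 = 9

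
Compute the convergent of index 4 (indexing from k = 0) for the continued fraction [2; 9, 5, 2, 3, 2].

Using pₖ = aₖpₖ₋₁ + pₖ₋₂, qₖ = aₖqₖ₋₁ + qₖ₋₂ (with p₋₁=1, p₋₂=0, q₋₁=0, q₋₂=1):
  k=0: a=2, p=2, q=1
  k=1: a=9, p=19, q=9
  k=2: a=5, p=97, q=46
  k=3: a=2, p=213, q=101
  k=4: a=3, p=736, q=349

736/349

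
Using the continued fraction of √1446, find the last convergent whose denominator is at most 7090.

109858/2889

√1446 = [38; 38, 76, …] (period length 2).
Convergents:
  p_0/q_0 = 38/1
  p_1/q_1 = 1445/38
  p_2/q_2 = 109858/2889
  p_3/q_3 = 4176049/109820
q_2 = 2889 ≤ 7090 < 109820 = q_3, so the answer is 109858/2889.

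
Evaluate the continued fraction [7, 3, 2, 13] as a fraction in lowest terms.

685/94

Fold from the inside: start with 13/1.
  2 + 1/13 = 27/13
  3 + 13/27 = 94/27
  7 + 27/94 = 685/94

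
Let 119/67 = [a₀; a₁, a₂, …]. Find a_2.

3

119 = 1·67 + 52   →  a_0 = 1
67 = 1·52 + 15   →  a_1 = 1
52 = 3·15 + 7   →  a_2 = 3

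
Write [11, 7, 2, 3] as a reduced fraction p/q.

Fold from the inside: start with 3/1.
  2 + 1/3 = 7/3
  7 + 3/7 = 52/7
  11 + 7/52 = 579/52

579/52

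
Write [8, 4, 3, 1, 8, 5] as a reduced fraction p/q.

6275/762

Fold from the inside: start with 5/1.
  8 + 1/5 = 41/5
  1 + 5/41 = 46/41
  3 + 41/46 = 179/46
  4 + 46/179 = 762/179
  8 + 179/762 = 6275/762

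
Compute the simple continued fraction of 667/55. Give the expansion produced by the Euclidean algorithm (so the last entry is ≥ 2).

667 = 12×55 + 7
55 = 7×7 + 6
7 = 1×6 + 1
6 = 6×1 + 0  (stop)
So 667/55 = [12; 7, 1, 6].

[12; 7, 1, 6]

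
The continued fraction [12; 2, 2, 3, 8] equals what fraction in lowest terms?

Using pₖ = aₖpₖ₋₁ + pₖ₋₂ and qₖ = aₖqₖ₋₁ + qₖ₋₂:
  k=0: a=12, p=12, q=1
  k=1: a=2, p=25, q=2
  k=2: a=2, p=62, q=5
  k=3: a=3, p=211, q=17
  k=4: a=8, p=1750, q=141

1750/141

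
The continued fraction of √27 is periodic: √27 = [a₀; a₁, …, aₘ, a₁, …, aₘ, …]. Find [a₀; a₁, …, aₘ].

[5; 5, 10]

a₀ = ⌊√27⌋ = 5.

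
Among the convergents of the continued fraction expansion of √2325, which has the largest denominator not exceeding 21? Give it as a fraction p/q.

√2325 = [48; 4, 1, 1, 2, 1, 1, 4, 96, …] (period length 8).
Convergents:
  p_0/q_0 = 48/1
  p_1/q_1 = 193/4
  p_2/q_2 = 241/5
  p_3/q_3 = 434/9
  p_4/q_4 = 1109/23
q_3 = 9 ≤ 21 < 23 = q_4, so the answer is 434/9.

434/9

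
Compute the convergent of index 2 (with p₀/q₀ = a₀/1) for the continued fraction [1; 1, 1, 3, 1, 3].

Using pₖ = aₖpₖ₋₁ + pₖ₋₂, qₖ = aₖqₖ₋₁ + qₖ₋₂ (with p₋₁=1, p₋₂=0, q₋₁=0, q₋₂=1):
  k=0: a=1, p=1, q=1
  k=1: a=1, p=2, q=1
  k=2: a=1, p=3, q=2

3/2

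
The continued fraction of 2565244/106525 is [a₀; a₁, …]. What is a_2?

2565244 = 24·106525 + 8644   →  a_0 = 24
106525 = 12·8644 + 2797   →  a_1 = 12
8644 = 3·2797 + 253   →  a_2 = 3

3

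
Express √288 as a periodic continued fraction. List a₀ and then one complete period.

[16; 1, 32]

a₀ = ⌊√288⌋ = 16.
With m₀=0, d₀=1 and mₖ₊₁ = dₖaₖ − mₖ, dₖ₊₁ = (n − mₖ₊₁²)/dₖ, aₖ₊₁ = ⌊(a₀+mₖ₊₁)/dₖ₊₁⌋:
  k=1: m=16, d=32, a=1
  k=2: m=16, d=1, a=32
d=1 and a=2a₀=32 at k=2, so the next step gives (m, d) = (16, 32) again — its k=1 value — and the period has length 2.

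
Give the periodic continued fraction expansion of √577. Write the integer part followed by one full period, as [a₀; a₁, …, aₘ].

a₀ = ⌊√577⌋ = 24.

[24; 48]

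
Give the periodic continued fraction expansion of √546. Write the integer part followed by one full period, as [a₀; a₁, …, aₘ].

[23; 2, 1, 2, 1, 2, 46]

a₀ = ⌊√546⌋ = 23.
With m₀=0, d₀=1 and mₖ₊₁ = dₖaₖ − mₖ, dₖ₊₁ = (n − mₖ₊₁²)/dₖ, aₖ₊₁ = ⌊(a₀+mₖ₊₁)/dₖ₊₁⌋:
  k=1: m=23, d=17, a=2
  k=2: m=11, d=25, a=1
  k=3: m=14, d=14, a=2
  k=4: m=14, d=25, a=1
  k=5: m=11, d=17, a=2
  k=6: m=23, d=1, a=46
d=1 and a=2a₀=46 at k=6, so the next step gives (m, d) = (23, 17) again — its k=1 value — and the period has length 6.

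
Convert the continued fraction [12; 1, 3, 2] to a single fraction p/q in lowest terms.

115/9

Fold from the inside: start with 2/1.
  3 + 1/2 = 7/2
  1 + 2/7 = 9/7
  12 + 7/9 = 115/9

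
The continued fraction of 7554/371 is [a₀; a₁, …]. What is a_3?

3

7554 = 20·371 + 134   →  a_0 = 20
371 = 2·134 + 103   →  a_1 = 2
134 = 1·103 + 31   →  a_2 = 1
103 = 3·31 + 10   →  a_3 = 3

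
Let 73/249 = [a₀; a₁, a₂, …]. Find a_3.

73 = 0·249 + 73   →  a_0 = 0
249 = 3·73 + 30   →  a_1 = 3
73 = 2·30 + 13   →  a_2 = 2
30 = 2·13 + 4   →  a_3 = 2

2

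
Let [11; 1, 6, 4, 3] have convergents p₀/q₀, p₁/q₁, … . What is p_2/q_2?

83/7

Using pₖ = aₖpₖ₋₁ + pₖ₋₂, qₖ = aₖqₖ₋₁ + qₖ₋₂ (with p₋₁=1, p₋₂=0, q₋₁=0, q₋₂=1):
  k=0: a=11, p=11, q=1
  k=1: a=1, p=12, q=1
  k=2: a=6, p=83, q=7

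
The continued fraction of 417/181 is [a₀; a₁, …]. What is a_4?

417 = 2·181 + 55   →  a_0 = 2
181 = 3·55 + 16   →  a_1 = 3
55 = 3·16 + 7   →  a_2 = 3
16 = 2·7 + 2   →  a_3 = 2
7 = 3·2 + 1   →  a_4 = 3

3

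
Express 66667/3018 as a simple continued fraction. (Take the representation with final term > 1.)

66667 = 22*3018 + 271
3018 = 11*271 + 37
271 = 7*37 + 12
37 = 3*12 + 1
12 = 12*1 + 0  (stop)
So 66667/3018 = [22; 11, 7, 3, 12].

[22; 11, 7, 3, 12]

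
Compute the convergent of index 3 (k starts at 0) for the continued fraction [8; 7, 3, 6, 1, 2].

Using pₖ = aₖpₖ₋₁ + pₖ₋₂, qₖ = aₖqₖ₋₁ + qₖ₋₂ (with p₋₁=1, p₋₂=0, q₋₁=0, q₋₂=1):
  k=0: a=8, p=8, q=1
  k=1: a=7, p=57, q=7
  k=2: a=3, p=179, q=22
  k=3: a=6, p=1131, q=139

1131/139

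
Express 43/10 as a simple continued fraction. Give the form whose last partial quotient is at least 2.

43 = 4·10 + 3
10 = 3·3 + 1
3 = 3·1 + 0  (stop)
So 43/10 = [4; 3, 3].

[4; 3, 3]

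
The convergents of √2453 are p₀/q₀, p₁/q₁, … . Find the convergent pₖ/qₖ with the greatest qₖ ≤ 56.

1783/36

√2453 = [49; 1, 1, 8, 1, 1, 98, …] (period length 6).
Convergents:
  p_0/q_0 = 49/1
  p_1/q_1 = 50/1
  p_2/q_2 = 99/2
  p_3/q_3 = 842/17
  p_4/q_4 = 941/19
  p_5/q_5 = 1783/36
  p_6/q_6 = 175675/3547
q_5 = 36 ≤ 56 < 3547 = q_6, so the answer is 1783/36.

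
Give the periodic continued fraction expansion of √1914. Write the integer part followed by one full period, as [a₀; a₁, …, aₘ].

a₀ = ⌊√1914⌋ = 43.
With m₀=0, d₀=1 and mₖ₊₁ = dₖaₖ − mₖ, dₖ₊₁ = (n − mₖ₊₁²)/dₖ, aₖ₊₁ = ⌊(a₀+mₖ₊₁)/dₖ₊₁⌋:
  k=1: m=43, d=65, a=1
  k=2: m=22, d=22, a=2
  k=3: m=22, d=65, a=1
  k=4: m=43, d=1, a=86
d=1 and a=2a₀=86 at k=4, so the next step gives (m, d) = (43, 65) again — its k=1 value — and the period has length 4.

[43; 1, 2, 1, 86]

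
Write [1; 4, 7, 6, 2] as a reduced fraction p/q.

478/385

Fold from the inside: start with 2/1.
  6 + 1/2 = 13/2
  7 + 2/13 = 93/13
  4 + 13/93 = 385/93
  1 + 93/385 = 478/385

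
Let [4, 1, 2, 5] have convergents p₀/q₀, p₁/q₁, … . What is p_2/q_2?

14/3

Using pₖ = aₖpₖ₋₁ + pₖ₋₂, qₖ = aₖqₖ₋₁ + qₖ₋₂ (with p₋₁=1, p₋₂=0, q₋₁=0, q₋₂=1):
  k=0: a=4, p=4, q=1
  k=1: a=1, p=5, q=1
  k=2: a=2, p=14, q=3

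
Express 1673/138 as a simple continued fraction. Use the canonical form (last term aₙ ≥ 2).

1673 = 12×138 + 17
138 = 8×17 + 2
17 = 8×2 + 1
2 = 2×1 + 0  (stop)
So 1673/138 = [12; 8, 8, 2].

[12; 8, 8, 2]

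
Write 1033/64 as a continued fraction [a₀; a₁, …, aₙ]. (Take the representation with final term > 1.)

[16; 7, 9]

1033 = 16×64 + 9
64 = 7×9 + 1
9 = 9×1 + 0  (stop)
So 1033/64 = [16; 7, 9].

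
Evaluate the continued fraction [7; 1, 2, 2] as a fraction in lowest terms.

Using pₖ = aₖpₖ₋₁ + pₖ₋₂ and qₖ = aₖqₖ₋₁ + qₖ₋₂:
  k=0: a=7, p=7, q=1
  k=1: a=1, p=8, q=1
  k=2: a=2, p=23, q=3
  k=3: a=2, p=54, q=7

54/7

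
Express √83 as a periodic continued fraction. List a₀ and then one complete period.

a₀ = ⌊√83⌋ = 9.

[9; 9, 18]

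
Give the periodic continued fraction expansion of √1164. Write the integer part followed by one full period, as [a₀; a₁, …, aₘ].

a₀ = ⌊√1164⌋ = 34.
With m₀=0, d₀=1 and mₖ₊₁ = dₖaₖ − mₖ, dₖ₊₁ = (n − mₖ₊₁²)/dₖ, aₖ₊₁ = ⌊(a₀+mₖ₊₁)/dₖ₊₁⌋:
  k=1: m=34, d=8, a=8
  k=2: m=30, d=33, a=1
  k=3: m=3, d=35, a=1
  k=4: m=32, d=4, a=16
  k=5: m=32, d=35, a=1
  k=6: m=3, d=33, a=1
  k=7: m=30, d=8, a=8
  k=8: m=34, d=1, a=68
d=1 and a=2a₀=68 at k=8, so the next step gives (m, d) = (34, 8) again — its k=1 value — and the period has length 8.

[34; 8, 1, 1, 16, 1, 1, 8, 68]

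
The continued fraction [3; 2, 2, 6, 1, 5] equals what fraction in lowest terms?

739/217

Fold from the inside: start with 5/1.
  1 + 1/5 = 6/5
  6 + 5/6 = 41/6
  2 + 6/41 = 88/41
  2 + 41/88 = 217/88
  3 + 88/217 = 739/217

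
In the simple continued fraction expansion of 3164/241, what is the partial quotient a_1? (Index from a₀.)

7

3164 = 13·241 + 31   →  a_0 = 13
241 = 7·31 + 24   →  a_1 = 7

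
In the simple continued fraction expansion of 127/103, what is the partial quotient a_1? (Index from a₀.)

4

127 = 1·103 + 24   →  a_0 = 1
103 = 4·24 + 7   →  a_1 = 4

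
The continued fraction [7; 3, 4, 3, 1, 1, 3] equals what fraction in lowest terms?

Fold from the inside: start with 3/1.
  1 + 1/3 = 4/3
  1 + 3/4 = 7/4
  3 + 4/7 = 25/7
  4 + 7/25 = 107/25
  3 + 25/107 = 346/107
  7 + 107/346 = 2529/346

2529/346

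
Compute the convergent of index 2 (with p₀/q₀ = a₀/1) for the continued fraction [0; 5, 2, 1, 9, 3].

2/11

Using pₖ = aₖpₖ₋₁ + pₖ₋₂, qₖ = aₖqₖ₋₁ + qₖ₋₂ (with p₋₁=1, p₋₂=0, q₋₁=0, q₋₂=1):
  k=0: a=0, p=0, q=1
  k=1: a=5, p=1, q=5
  k=2: a=2, p=2, q=11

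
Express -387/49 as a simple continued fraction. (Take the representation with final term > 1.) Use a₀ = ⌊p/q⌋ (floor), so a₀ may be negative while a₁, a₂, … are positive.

[-8; 9, 1, 4]

-387 = -8*49 + 5
49 = 9*5 + 4
5 = 1*4 + 1
4 = 4*1 + 0  (stop)
So -387/49 = [-8; 9, 1, 4].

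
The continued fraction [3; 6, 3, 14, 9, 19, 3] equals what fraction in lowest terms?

454455/143902

Fold from the inside: start with 3/1.
  19 + 1/3 = 58/3
  9 + 3/58 = 525/58
  14 + 58/525 = 7408/525
  3 + 525/7408 = 22749/7408
  6 + 7408/22749 = 143902/22749
  3 + 22749/143902 = 454455/143902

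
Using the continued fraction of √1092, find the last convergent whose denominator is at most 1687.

√1092 = [33; 22, 66, …] (period length 2).
Convergents:
  p_0/q_0 = 33/1
  p_1/q_1 = 727/22
  p_2/q_2 = 48015/1453
  p_3/q_3 = 1057057/31988
q_2 = 1453 ≤ 1687 < 31988 = q_3, so the answer is 48015/1453.

48015/1453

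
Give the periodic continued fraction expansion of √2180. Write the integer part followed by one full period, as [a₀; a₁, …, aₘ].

[46; 1, 2, 4, 2, 1, 92]

a₀ = ⌊√2180⌋ = 46.
With m₀=0, d₀=1 and mₖ₊₁ = dₖaₖ − mₖ, dₖ₊₁ = (n − mₖ₊₁²)/dₖ, aₖ₊₁ = ⌊(a₀+mₖ₊₁)/dₖ₊₁⌋:
  k=1: m=46, d=64, a=1
  k=2: m=18, d=29, a=2
  k=3: m=40, d=20, a=4
  k=4: m=40, d=29, a=2
  k=5: m=18, d=64, a=1
  k=6: m=46, d=1, a=92
d=1 and a=2a₀=92 at k=6, so the next step gives (m, d) = (46, 64) again — its k=1 value — and the period has length 6.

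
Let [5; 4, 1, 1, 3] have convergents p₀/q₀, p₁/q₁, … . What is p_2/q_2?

26/5

Using pₖ = aₖpₖ₋₁ + pₖ₋₂, qₖ = aₖqₖ₋₁ + qₖ₋₂ (with p₋₁=1, p₋₂=0, q₋₁=0, q₋₂=1):
  k=0: a=5, p=5, q=1
  k=1: a=4, p=21, q=4
  k=2: a=1, p=26, q=5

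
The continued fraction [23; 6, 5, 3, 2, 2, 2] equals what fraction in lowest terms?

Using pₖ = aₖpₖ₋₁ + pₖ₋₂ and qₖ = aₖqₖ₋₁ + qₖ₋₂:
  k=0: a=23, p=23, q=1
  k=1: a=6, p=139, q=6
  k=2: a=5, p=718, q=31
  k=3: a=3, p=2293, q=99
  k=4: a=2, p=5304, q=229
  k=5: a=2, p=12901, q=557
  k=6: a=2, p=31106, q=1343

31106/1343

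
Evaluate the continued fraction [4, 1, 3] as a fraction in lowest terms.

Using pₖ = aₖpₖ₋₁ + pₖ₋₂ and qₖ = aₖqₖ₋₁ + qₖ₋₂:
  k=0: a=4, p=4, q=1
  k=1: a=1, p=5, q=1
  k=2: a=3, p=19, q=4

19/4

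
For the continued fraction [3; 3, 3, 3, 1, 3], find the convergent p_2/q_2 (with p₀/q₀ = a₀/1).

33/10

Using pₖ = aₖpₖ₋₁ + pₖ₋₂, qₖ = aₖqₖ₋₁ + qₖ₋₂ (with p₋₁=1, p₋₂=0, q₋₁=0, q₋₂=1):
  k=0: a=3, p=3, q=1
  k=1: a=3, p=10, q=3
  k=2: a=3, p=33, q=10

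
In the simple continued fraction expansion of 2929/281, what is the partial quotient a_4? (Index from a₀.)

2929 = 10·281 + 119   →  a_0 = 10
281 = 2·119 + 43   →  a_1 = 2
119 = 2·43 + 33   →  a_2 = 2
43 = 1·33 + 10   →  a_3 = 1
33 = 3·10 + 3   →  a_4 = 3

3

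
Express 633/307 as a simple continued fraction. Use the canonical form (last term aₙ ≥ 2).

633 = 2·307 + 19
307 = 16·19 + 3
19 = 6·3 + 1
3 = 3·1 + 0  (stop)
So 633/307 = [2; 16, 6, 3].

[2; 16, 6, 3]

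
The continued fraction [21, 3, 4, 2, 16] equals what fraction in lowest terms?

Fold from the inside: start with 16/1.
  2 + 1/16 = 33/16
  4 + 16/33 = 148/33
  3 + 33/148 = 477/148
  21 + 148/477 = 10165/477

10165/477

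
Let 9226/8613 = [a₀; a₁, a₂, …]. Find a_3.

9226 = 1·8613 + 613   →  a_0 = 1
8613 = 14·613 + 31   →  a_1 = 14
613 = 19·31 + 24   →  a_2 = 19
31 = 1·24 + 7   →  a_3 = 1

1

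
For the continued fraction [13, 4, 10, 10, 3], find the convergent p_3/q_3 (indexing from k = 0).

Using pₖ = aₖpₖ₋₁ + pₖ₋₂, qₖ = aₖqₖ₋₁ + qₖ₋₂ (with p₋₁=1, p₋₂=0, q₋₁=0, q₋₂=1):
  k=0: a=13, p=13, q=1
  k=1: a=4, p=53, q=4
  k=2: a=10, p=543, q=41
  k=3: a=10, p=5483, q=414

5483/414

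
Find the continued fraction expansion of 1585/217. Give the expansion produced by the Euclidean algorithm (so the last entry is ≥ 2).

[7; 3, 3, 2, 9]

1585 = 7×217 + 66
217 = 3×66 + 19
66 = 3×19 + 9
19 = 2×9 + 1
9 = 9×1 + 0  (stop)
So 1585/217 = [7; 3, 3, 2, 9].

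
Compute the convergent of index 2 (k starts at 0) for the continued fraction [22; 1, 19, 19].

Using pₖ = aₖpₖ₋₁ + pₖ₋₂, qₖ = aₖqₖ₋₁ + qₖ₋₂ (with p₋₁=1, p₋₂=0, q₋₁=0, q₋₂=1):
  k=0: a=22, p=22, q=1
  k=1: a=1, p=23, q=1
  k=2: a=19, p=459, q=20

459/20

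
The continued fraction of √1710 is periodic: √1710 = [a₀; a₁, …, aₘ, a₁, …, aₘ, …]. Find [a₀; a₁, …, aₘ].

[41; 2, 1, 5, 4, 5, 1, 2, 82]

a₀ = ⌊√1710⌋ = 41.
With m₀=0, d₀=1 and mₖ₊₁ = dₖaₖ − mₖ, dₖ₊₁ = (n − mₖ₊₁²)/dₖ, aₖ₊₁ = ⌊(a₀+mₖ₊₁)/dₖ₊₁⌋:
  k=1: m=41, d=29, a=2
  k=2: m=17, d=49, a=1
  k=3: m=32, d=14, a=5
  k=4: m=38, d=19, a=4
  k=5: m=38, d=14, a=5
  k=6: m=32, d=49, a=1
  k=7: m=17, d=29, a=2
  k=8: m=41, d=1, a=82
d=1 and a=2a₀=82 at k=8, so the next step gives (m, d) = (41, 29) again — its k=1 value — and the period has length 8.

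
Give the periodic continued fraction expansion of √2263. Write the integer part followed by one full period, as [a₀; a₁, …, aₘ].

[47; 1, 1, 3, 47, 3, 1, 1, 94]

a₀ = ⌊√2263⌋ = 47.
With m₀=0, d₀=1 and mₖ₊₁ = dₖaₖ − mₖ, dₖ₊₁ = (n − mₖ₊₁²)/dₖ, aₖ₊₁ = ⌊(a₀+mₖ₊₁)/dₖ₊₁⌋:
  k=1: m=47, d=54, a=1
  k=2: m=7, d=41, a=1
  k=3: m=34, d=27, a=3
  k=4: m=47, d=2, a=47
  k=5: m=47, d=27, a=3
  k=6: m=34, d=41, a=1
  k=7: m=7, d=54, a=1
  k=8: m=47, d=1, a=94
d=1 and a=2a₀=94 at k=8, so the next step gives (m, d) = (47, 54) again — its k=1 value — and the period has length 8.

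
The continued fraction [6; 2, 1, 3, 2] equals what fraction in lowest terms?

159/25

Using pₖ = aₖpₖ₋₁ + pₖ₋₂ and qₖ = aₖqₖ₋₁ + qₖ₋₂:
  k=0: a=6, p=6, q=1
  k=1: a=2, p=13, q=2
  k=2: a=1, p=19, q=3
  k=3: a=3, p=70, q=11
  k=4: a=2, p=159, q=25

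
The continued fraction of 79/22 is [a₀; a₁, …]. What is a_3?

2

79 = 3·22 + 13   →  a_0 = 3
22 = 1·13 + 9   →  a_1 = 1
13 = 1·9 + 4   →  a_2 = 1
9 = 2·4 + 1   →  a_3 = 2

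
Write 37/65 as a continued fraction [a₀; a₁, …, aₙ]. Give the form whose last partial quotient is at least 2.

37 = 0×65 + 37
65 = 1×37 + 28
37 = 1×28 + 9
28 = 3×9 + 1
9 = 9×1 + 0  (stop)
So 37/65 = [0; 1, 1, 3, 9].

[0; 1, 1, 3, 9]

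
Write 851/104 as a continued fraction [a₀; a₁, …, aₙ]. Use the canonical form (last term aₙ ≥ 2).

851 = 8×104 + 19
104 = 5×19 + 9
19 = 2×9 + 1
9 = 9×1 + 0  (stop)
So 851/104 = [8; 5, 2, 9].

[8; 5, 2, 9]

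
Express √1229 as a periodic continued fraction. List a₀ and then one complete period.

a₀ = ⌊√1229⌋ = 35.
With m₀=0, d₀=1 and mₖ₊₁ = dₖaₖ − mₖ, dₖ₊₁ = (n − mₖ₊₁²)/dₖ, aₖ₊₁ = ⌊(a₀+mₖ₊₁)/dₖ₊₁⌋:
  k=1: m=35, d=4, a=17
  k=2: m=33, d=35, a=1
  k=3: m=2, d=35, a=1
  k=4: m=33, d=4, a=17
  k=5: m=35, d=1, a=70
d=1 and a=2a₀=70 at k=5, so the next step gives (m, d) = (35, 4) again — its k=1 value — and the period has length 5.

[35; 17, 1, 1, 17, 70]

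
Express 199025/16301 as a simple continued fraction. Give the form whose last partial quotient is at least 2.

199025 = 12*16301 + 3413
16301 = 4*3413 + 2649
3413 = 1*2649 + 764
2649 = 3*764 + 357
764 = 2*357 + 50
357 = 7*50 + 7
50 = 7*7 + 1
7 = 7*1 + 0  (stop)
So 199025/16301 = [12; 4, 1, 3, 2, 7, 7, 7].

[12; 4, 1, 3, 2, 7, 7, 7]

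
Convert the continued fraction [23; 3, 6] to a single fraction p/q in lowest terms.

443/19

Fold from the inside: start with 6/1.
  3 + 1/6 = 19/6
  23 + 6/19 = 443/19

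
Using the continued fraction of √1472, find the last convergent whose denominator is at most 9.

√1472 = [38; 2, 1, 2, 1, 2, 76, …] (period length 6).
Convergents:
  p_0/q_0 = 38/1
  p_1/q_1 = 77/2
  p_2/q_2 = 115/3
  p_3/q_3 = 307/8
  p_4/q_4 = 422/11
q_3 = 8 ≤ 9 < 11 = q_4, so the answer is 307/8.

307/8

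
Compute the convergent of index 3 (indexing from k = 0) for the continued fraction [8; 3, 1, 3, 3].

Using pₖ = aₖpₖ₋₁ + pₖ₋₂, qₖ = aₖqₖ₋₁ + qₖ₋₂ (with p₋₁=1, p₋₂=0, q₋₁=0, q₋₂=1):
  k=0: a=8, p=8, q=1
  k=1: a=3, p=25, q=3
  k=2: a=1, p=33, q=4
  k=3: a=3, p=124, q=15

124/15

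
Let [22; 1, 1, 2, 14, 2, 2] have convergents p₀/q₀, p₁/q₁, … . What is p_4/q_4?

1627/72

Using pₖ = aₖpₖ₋₁ + pₖ₋₂, qₖ = aₖqₖ₋₁ + qₖ₋₂ (with p₋₁=1, p₋₂=0, q₋₁=0, q₋₂=1):
  k=0: a=22, p=22, q=1
  k=1: a=1, p=23, q=1
  k=2: a=1, p=45, q=2
  k=3: a=2, p=113, q=5
  k=4: a=14, p=1627, q=72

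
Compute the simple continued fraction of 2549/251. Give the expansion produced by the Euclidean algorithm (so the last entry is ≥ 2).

2549 = 10×251 + 39
251 = 6×39 + 17
39 = 2×17 + 5
17 = 3×5 + 2
5 = 2×2 + 1
2 = 2×1 + 0  (stop)
So 2549/251 = [10; 6, 2, 3, 2, 2].

[10; 6, 2, 3, 2, 2]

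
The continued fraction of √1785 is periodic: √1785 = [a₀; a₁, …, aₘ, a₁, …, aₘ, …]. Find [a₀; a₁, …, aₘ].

[42; 4, 84]

a₀ = ⌊√1785⌋ = 42.
With m₀=0, d₀=1 and mₖ₊₁ = dₖaₖ − mₖ, dₖ₊₁ = (n − mₖ₊₁²)/dₖ, aₖ₊₁ = ⌊(a₀+mₖ₊₁)/dₖ₊₁⌋:
  k=1: m=42, d=21, a=4
  k=2: m=42, d=1, a=84
d=1 and a=2a₀=84 at k=2, so the next step gives (m, d) = (42, 21) again — its k=1 value — and the period has length 2.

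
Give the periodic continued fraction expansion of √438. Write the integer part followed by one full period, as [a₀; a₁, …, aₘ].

a₀ = ⌊√438⌋ = 20.
With m₀=0, d₀=1 and mₖ₊₁ = dₖaₖ − mₖ, dₖ₊₁ = (n − mₖ₊₁²)/dₖ, aₖ₊₁ = ⌊(a₀+mₖ₊₁)/dₖ₊₁⌋:
  k=1: m=20, d=38, a=1
  k=2: m=18, d=3, a=12
  k=3: m=18, d=38, a=1
  k=4: m=20, d=1, a=40
d=1 and a=2a₀=40 at k=4, so the next step gives (m, d) = (20, 38) again — its k=1 value — and the period has length 4.

[20; 1, 12, 1, 40]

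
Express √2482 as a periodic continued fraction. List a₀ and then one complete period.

a₀ = ⌊√2482⌋ = 49.
With m₀=0, d₀=1 and mₖ₊₁ = dₖaₖ − mₖ, dₖ₊₁ = (n − mₖ₊₁²)/dₖ, aₖ₊₁ = ⌊(a₀+mₖ₊₁)/dₖ₊₁⌋:
  k=1: m=49, d=81, a=1
  k=2: m=32, d=18, a=4
  k=3: m=40, d=49, a=1
  k=4: m=9, d=49, a=1
  k=5: m=40, d=18, a=4
  k=6: m=32, d=81, a=1
  k=7: m=49, d=1, a=98
d=1 and a=2a₀=98 at k=7, so the next step gives (m, d) = (49, 81) again — its k=1 value — and the period has length 7.

[49; 1, 4, 1, 1, 4, 1, 98]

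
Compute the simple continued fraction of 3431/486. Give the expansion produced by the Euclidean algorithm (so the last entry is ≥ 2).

[7; 16, 1, 3, 7]

3431 = 7·486 + 29
486 = 16·29 + 22
29 = 1·22 + 7
22 = 3·7 + 1
7 = 7·1 + 0  (stop)
So 3431/486 = [7; 16, 1, 3, 7].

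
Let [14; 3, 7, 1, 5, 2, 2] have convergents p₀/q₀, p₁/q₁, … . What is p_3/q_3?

358/25

Using pₖ = aₖpₖ₋₁ + pₖ₋₂, qₖ = aₖqₖ₋₁ + qₖ₋₂ (with p₋₁=1, p₋₂=0, q₋₁=0, q₋₂=1):
  k=0: a=14, p=14, q=1
  k=1: a=3, p=43, q=3
  k=2: a=7, p=315, q=22
  k=3: a=1, p=358, q=25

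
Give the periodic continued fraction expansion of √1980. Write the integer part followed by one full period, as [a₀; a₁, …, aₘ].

a₀ = ⌊√1980⌋ = 44.
With m₀=0, d₀=1 and mₖ₊₁ = dₖaₖ − mₖ, dₖ₊₁ = (n − mₖ₊₁²)/dₖ, aₖ₊₁ = ⌊(a₀+mₖ₊₁)/dₖ₊₁⌋:
  k=1: m=44, d=44, a=2
  k=2: m=44, d=1, a=88
d=1 and a=2a₀=88 at k=2, so the next step gives (m, d) = (44, 44) again — its k=1 value — and the period has length 2.

[44; 2, 88]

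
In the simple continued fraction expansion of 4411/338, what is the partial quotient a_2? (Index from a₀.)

1

4411 = 13·338 + 17   →  a_0 = 13
338 = 19·17 + 15   →  a_1 = 19
17 = 1·15 + 2   →  a_2 = 1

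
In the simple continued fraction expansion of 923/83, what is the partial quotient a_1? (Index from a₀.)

8

923 = 11·83 + 10   →  a_0 = 11
83 = 8·10 + 3   →  a_1 = 8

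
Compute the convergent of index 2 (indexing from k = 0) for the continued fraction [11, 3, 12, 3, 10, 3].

419/37

Using pₖ = aₖpₖ₋₁ + pₖ₋₂, qₖ = aₖqₖ₋₁ + qₖ₋₂ (with p₋₁=1, p₋₂=0, q₋₁=0, q₋₂=1):
  k=0: a=11, p=11, q=1
  k=1: a=3, p=34, q=3
  k=2: a=12, p=419, q=37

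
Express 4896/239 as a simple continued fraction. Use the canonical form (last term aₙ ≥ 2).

4896 = 20*239 + 116
239 = 2*116 + 7
116 = 16*7 + 4
7 = 1*4 + 3
4 = 1*3 + 1
3 = 3*1 + 0  (stop)
So 4896/239 = [20; 2, 16, 1, 1, 3].

[20; 2, 16, 1, 1, 3]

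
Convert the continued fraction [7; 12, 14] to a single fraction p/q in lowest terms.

Fold from the inside: start with 14/1.
  12 + 1/14 = 169/14
  7 + 14/169 = 1197/169

1197/169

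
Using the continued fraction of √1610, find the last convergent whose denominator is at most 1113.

25720/641

√1610 = [40; 8, 80, …] (period length 2).
Convergents:
  p_0/q_0 = 40/1
  p_1/q_1 = 321/8
  p_2/q_2 = 25720/641
  p_3/q_3 = 206081/5136
q_2 = 641 ≤ 1113 < 5136 = q_3, so the answer is 25720/641.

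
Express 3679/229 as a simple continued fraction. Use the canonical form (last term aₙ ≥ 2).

3679 = 16×229 + 15
229 = 15×15 + 4
15 = 3×4 + 3
4 = 1×3 + 1
3 = 3×1 + 0  (stop)
So 3679/229 = [16; 15, 3, 1, 3].

[16; 15, 3, 1, 3]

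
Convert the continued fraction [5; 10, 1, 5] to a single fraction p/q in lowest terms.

Fold from the inside: start with 5/1.
  1 + 1/5 = 6/5
  10 + 5/6 = 65/6
  5 + 6/65 = 331/65

331/65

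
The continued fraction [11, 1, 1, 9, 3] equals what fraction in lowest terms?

680/59

Using pₖ = aₖpₖ₋₁ + pₖ₋₂ and qₖ = aₖqₖ₋₁ + qₖ₋₂:
  k=0: a=11, p=11, q=1
  k=1: a=1, p=12, q=1
  k=2: a=1, p=23, q=2
  k=3: a=9, p=219, q=19
  k=4: a=3, p=680, q=59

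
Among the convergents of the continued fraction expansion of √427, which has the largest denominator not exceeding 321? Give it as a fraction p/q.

5104/247

√427 = [20; 1, 1, 1, 40, …] (period length 4).
Convergents:
  p_0/q_0 = 20/1
  p_1/q_1 = 21/1
  p_2/q_2 = 41/2
  p_3/q_3 = 62/3
  p_4/q_4 = 2521/122
  p_5/q_5 = 2583/125
  p_6/q_6 = 5104/247
  p_7/q_7 = 7687/372
q_6 = 247 ≤ 321 < 372 = q_7, so the answer is 5104/247.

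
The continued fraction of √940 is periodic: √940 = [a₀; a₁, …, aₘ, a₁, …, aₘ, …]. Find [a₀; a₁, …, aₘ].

a₀ = ⌊√940⌋ = 30.

[30; 1, 1, 1, 14, 1, 1, 1, 60]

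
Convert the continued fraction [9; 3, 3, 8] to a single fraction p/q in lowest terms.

Using pₖ = aₖpₖ₋₁ + pₖ₋₂ and qₖ = aₖqₖ₋₁ + qₖ₋₂:
  k=0: a=9, p=9, q=1
  k=1: a=3, p=28, q=3
  k=2: a=3, p=93, q=10
  k=3: a=8, p=772, q=83

772/83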